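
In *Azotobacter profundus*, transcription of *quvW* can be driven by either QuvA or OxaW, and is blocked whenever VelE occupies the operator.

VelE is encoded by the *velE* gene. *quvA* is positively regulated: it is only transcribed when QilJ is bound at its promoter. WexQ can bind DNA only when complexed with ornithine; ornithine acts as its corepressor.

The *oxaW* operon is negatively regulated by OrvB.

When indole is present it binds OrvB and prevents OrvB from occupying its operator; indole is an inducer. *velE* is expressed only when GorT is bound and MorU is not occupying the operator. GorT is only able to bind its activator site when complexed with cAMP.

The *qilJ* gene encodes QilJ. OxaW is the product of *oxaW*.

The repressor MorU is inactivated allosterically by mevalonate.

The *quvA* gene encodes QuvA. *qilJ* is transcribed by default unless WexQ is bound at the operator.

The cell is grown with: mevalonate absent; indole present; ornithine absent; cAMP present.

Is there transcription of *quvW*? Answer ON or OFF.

Mevalonate is absent, so MorU is active.
cAMP is present, so GorT is active.
With repressor MorU bound, *velE* is not transcribed.
So VelE is not produced.
Ornithine is absent, so WexQ is inactive.
With no repressor bound, *qilJ* is transcribed.
So QilJ is produced and active.
No repressor is bound and QilJ is active, so *quvA* is transcribed.
So QuvA is produced and active.
Indole is present, so OrvB is inactive.
With no repressor bound, *oxaW* is transcribed.
So OxaW is produced and active.
Activator QuvA is present, so *quvW* is transcribed.

ON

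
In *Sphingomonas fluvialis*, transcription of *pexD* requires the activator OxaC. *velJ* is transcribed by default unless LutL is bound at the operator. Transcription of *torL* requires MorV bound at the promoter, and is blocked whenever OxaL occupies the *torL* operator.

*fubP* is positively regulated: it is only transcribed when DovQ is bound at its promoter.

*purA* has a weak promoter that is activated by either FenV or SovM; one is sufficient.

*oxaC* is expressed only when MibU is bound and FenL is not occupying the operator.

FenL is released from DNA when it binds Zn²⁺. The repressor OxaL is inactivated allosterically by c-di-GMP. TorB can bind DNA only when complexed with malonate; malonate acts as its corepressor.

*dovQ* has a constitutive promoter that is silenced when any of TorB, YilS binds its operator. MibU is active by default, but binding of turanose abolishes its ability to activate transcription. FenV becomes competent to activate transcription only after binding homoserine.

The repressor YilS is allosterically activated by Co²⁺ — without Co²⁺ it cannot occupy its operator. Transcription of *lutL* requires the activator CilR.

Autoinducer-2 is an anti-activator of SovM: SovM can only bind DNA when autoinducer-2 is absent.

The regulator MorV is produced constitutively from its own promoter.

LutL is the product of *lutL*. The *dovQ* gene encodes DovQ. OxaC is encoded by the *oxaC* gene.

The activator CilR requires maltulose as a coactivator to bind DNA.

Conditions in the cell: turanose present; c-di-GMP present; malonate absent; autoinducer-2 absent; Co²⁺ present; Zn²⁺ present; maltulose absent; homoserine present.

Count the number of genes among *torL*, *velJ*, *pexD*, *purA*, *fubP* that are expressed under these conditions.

MorV is produced constitutively and is active.
c-di-GMP is present, so OxaL is inactive.
No repressor is bound and MorV is active, so *torL* is transcribed.
→ *torL* is ON.
Maltulose is absent, so CilR is inactive.
Required activator CilR is absent, so *lutL* is not transcribed.
So LutL is not produced.
With no repressor bound, *velJ* is transcribed.
→ *velJ* is ON.
Zn²⁺ is present, so FenL is inactive.
Turanose is present, so MibU is inactive.
Required activator MibU is absent, so *oxaC* is not transcribed.
So OxaC is not produced.
Required activator OxaC is absent, so *pexD* is not transcribed.
→ *pexD* is OFF.
Homoserine is present, so FenV is active.
Autoinducer-2 is absent, so SovM is active.
Activator FenV is present, so *purA* is transcribed.
→ *purA* is ON.
Malonate is absent, so TorB is inactive.
Co²⁺ is present, so YilS is active.
With repressor YilS bound, *dovQ* is not transcribed.
So DovQ is not produced.
Required activator DovQ is absent, so *fubP* is not transcribed.
→ *fubP* is OFF.
3 of the 5 genes are transcribed.

3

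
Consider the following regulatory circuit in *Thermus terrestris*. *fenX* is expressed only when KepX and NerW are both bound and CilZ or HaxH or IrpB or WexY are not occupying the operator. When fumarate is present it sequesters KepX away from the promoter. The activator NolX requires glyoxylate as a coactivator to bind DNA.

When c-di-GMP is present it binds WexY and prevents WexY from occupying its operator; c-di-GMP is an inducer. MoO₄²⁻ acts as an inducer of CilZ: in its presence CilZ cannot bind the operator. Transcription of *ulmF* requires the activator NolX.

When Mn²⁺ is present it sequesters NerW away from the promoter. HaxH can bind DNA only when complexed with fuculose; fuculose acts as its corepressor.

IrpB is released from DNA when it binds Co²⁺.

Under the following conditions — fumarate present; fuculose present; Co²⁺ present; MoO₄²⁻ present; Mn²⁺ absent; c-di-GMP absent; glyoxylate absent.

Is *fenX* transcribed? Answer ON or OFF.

MoO₄²⁻ is present, so CilZ is inactive.
Fumarate is present, so KepX is inactive.
Mn²⁺ is absent, so NerW is active.
Fuculose is present, so HaxH is active.
Co²⁺ is present, so IrpB is inactive.
c-di-GMP is absent, so WexY is active.
With repressor HaxH bound, *fenX* is not transcribed.

OFF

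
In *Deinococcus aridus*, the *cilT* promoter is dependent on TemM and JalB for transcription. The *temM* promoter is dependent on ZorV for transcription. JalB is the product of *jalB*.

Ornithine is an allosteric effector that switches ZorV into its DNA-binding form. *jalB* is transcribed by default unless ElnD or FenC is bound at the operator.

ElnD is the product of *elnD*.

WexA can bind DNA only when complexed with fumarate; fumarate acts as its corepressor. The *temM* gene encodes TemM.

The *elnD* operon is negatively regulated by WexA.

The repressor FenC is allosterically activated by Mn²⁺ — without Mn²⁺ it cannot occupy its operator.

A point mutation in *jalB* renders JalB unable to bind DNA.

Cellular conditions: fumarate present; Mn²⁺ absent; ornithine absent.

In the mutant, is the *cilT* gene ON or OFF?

Ornithine is absent, so ZorV is inactive.
Required activator ZorV is absent, so *temM* is not transcribed.
So TemM is not produced.
JalB is non-functional in this strain, so it has no effect.
Required activator TemM is absent, so *cilT* is not transcribed.

OFF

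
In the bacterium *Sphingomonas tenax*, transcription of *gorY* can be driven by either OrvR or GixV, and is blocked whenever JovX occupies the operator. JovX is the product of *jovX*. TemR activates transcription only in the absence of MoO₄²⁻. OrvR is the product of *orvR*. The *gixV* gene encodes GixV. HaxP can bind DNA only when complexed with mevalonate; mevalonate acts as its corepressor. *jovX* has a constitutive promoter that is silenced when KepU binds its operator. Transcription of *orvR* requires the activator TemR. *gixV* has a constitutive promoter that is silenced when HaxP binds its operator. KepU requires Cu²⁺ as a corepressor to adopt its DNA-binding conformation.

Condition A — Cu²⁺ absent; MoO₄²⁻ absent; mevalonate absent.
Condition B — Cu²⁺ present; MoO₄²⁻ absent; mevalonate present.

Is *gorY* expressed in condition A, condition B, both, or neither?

Condition A:
Cu²⁺ is absent, so KepU is inactive.
With no repressor bound, *jovX* is transcribed.
So JovX is produced and active.
MoO₄²⁻ is absent, so TemR is active.
No repressor is bound and TemR is active, so *orvR* is transcribed.
So OrvR is produced and active.
Mevalonate is absent, so HaxP is inactive.
With no repressor bound, *gixV* is transcribed.
So GixV is produced and active.
With repressor JovX bound, *gorY* is not transcribed.
→ *gorY* is OFF in A.
Condition B:
Cu²⁺ is present, so KepU is active.
With repressor KepU bound, *jovX* is not transcribed.
So JovX is not produced.
MoO₄²⁻ is absent, so TemR is active.
No repressor is bound and TemR is active, so *orvR* is transcribed.
So OrvR is produced and active.
Mevalonate is present, so HaxP is active.
With repressor HaxP bound, *gixV* is not transcribed.
So GixV is not produced.
Activator OrvR is present, so *gorY* is transcribed.
→ *gorY* is ON in B.

B only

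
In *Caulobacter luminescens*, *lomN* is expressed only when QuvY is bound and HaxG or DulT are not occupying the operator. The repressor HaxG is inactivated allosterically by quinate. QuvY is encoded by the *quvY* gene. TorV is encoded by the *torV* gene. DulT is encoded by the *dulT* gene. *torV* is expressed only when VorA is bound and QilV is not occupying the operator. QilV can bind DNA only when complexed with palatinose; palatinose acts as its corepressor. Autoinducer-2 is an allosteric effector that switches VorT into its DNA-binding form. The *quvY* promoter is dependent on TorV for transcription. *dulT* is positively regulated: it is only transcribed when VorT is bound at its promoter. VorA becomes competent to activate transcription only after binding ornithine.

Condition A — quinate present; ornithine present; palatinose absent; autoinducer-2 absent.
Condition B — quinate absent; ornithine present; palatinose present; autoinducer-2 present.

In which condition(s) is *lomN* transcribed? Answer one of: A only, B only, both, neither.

Condition A:
Quinate is present, so HaxG is inactive.
Ornithine is present, so VorA is active.
Palatinose is absent, so QilV is inactive.
No repressor is bound and VorA is active, so *torV* is transcribed.
So TorV is produced and active.
No repressor is bound and TorV is active, so *quvY* is transcribed.
So QuvY is produced and active.
Autoinducer-2 is absent, so VorT is inactive.
Required activator VorT is absent, so *dulT* is not transcribed.
So DulT is not produced.
No repressor is bound and QuvY is active, so *lomN* is transcribed.
→ *lomN* is ON in A.
Condition B:
Quinate is absent, so HaxG is active.
Ornithine is present, so VorA is active.
Palatinose is present, so QilV is active.
With repressor QilV bound, *torV* is not transcribed.
So TorV is not produced.
Required activator TorV is absent, so *quvY* is not transcribed.
So QuvY is not produced.
Autoinducer-2 is present, so VorT is active.
No repressor is bound and VorT is active, so *dulT* is transcribed.
So DulT is produced and active.
With repressor HaxG bound, *lomN* is not transcribed.
→ *lomN* is OFF in B.

A only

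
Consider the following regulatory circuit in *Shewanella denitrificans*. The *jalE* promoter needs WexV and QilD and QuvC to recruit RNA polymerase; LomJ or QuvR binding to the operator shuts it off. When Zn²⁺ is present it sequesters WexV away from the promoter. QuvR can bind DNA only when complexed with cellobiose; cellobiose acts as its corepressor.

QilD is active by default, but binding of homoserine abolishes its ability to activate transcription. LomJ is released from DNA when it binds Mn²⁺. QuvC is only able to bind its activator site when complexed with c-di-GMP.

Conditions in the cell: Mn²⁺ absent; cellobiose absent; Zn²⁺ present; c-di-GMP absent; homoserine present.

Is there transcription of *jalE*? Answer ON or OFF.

Zn²⁺ is present, so WexV is inactive.
Homoserine is present, so QilD is inactive.
Mn²⁺ is absent, so LomJ is active.
Cellobiose is absent, so QuvR is inactive.
c-di-GMP is absent, so QuvC is inactive.
With repressor LomJ bound, *jalE* is not transcribed.

OFF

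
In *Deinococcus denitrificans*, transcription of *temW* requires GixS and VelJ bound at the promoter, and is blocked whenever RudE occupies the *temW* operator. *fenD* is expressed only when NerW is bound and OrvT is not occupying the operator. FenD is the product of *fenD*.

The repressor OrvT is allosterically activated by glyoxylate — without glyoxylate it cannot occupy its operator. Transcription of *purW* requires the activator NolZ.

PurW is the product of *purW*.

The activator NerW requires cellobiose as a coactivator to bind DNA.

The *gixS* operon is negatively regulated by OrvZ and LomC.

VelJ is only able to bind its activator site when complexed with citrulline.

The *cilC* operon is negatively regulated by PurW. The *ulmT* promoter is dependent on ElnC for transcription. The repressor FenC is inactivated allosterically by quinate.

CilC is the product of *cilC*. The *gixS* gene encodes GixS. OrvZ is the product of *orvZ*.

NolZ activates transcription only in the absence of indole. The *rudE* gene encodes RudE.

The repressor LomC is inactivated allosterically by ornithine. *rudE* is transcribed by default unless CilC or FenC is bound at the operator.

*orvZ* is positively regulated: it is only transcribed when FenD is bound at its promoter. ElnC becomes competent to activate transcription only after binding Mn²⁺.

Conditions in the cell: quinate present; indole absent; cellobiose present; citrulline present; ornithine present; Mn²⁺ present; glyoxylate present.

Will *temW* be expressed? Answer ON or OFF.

OFF

Indole is absent, so NolZ is active.
No repressor is bound and NolZ is active, so *purW* is transcribed.
So PurW is produced and active.
With repressor PurW bound, *cilC* is not transcribed.
So CilC is not produced.
Quinate is present, so FenC is inactive.
With no repressor bound, *rudE* is transcribed.
So RudE is produced and active.
Cellobiose is present, so NerW is active.
Glyoxylate is present, so OrvT is active.
With repressor OrvT bound, *fenD* is not transcribed.
So FenD is not produced.
Required activator FenD is absent, so *orvZ* is not transcribed.
So OrvZ is not produced.
Ornithine is present, so LomC is inactive.
With no repressor bound, *gixS* is transcribed.
So GixS is produced and active.
Citrulline is present, so VelJ is active.
With repressor RudE bound, *temW* is not transcribed.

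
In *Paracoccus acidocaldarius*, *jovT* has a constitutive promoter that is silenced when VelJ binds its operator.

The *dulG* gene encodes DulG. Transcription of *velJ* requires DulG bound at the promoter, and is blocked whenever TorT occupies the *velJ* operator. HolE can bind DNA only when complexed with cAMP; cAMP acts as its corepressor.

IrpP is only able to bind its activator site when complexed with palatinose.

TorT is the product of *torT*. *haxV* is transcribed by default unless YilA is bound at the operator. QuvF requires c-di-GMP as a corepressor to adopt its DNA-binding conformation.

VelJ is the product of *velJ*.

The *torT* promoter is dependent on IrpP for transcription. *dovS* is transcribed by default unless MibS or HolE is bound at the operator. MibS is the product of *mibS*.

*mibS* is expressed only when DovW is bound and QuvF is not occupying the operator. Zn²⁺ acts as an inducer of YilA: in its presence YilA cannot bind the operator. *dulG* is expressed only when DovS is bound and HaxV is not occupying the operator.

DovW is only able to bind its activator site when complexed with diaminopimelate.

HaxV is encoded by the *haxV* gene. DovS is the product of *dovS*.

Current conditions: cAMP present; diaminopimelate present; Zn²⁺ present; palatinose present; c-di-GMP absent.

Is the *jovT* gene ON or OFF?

c-di-GMP is absent, so QuvF is inactive.
Diaminopimelate is present, so DovW is active.
No repressor is bound and DovW is active, so *mibS* is transcribed.
So MibS is produced and active.
cAMP is present, so HolE is active.
With repressor MibS bound, *dovS* is not transcribed.
So DovS is not produced.
Zn²⁺ is present, so YilA is inactive.
With no repressor bound, *haxV* is transcribed.
So HaxV is produced and active.
With repressor HaxV bound, *dulG* is not transcribed.
So DulG is not produced.
Palatinose is present, so IrpP is active.
No repressor is bound and IrpP is active, so *torT* is transcribed.
So TorT is produced and active.
With repressor TorT bound, *velJ* is not transcribed.
So VelJ is not produced.
With no repressor bound, *jovT* is transcribed.

ON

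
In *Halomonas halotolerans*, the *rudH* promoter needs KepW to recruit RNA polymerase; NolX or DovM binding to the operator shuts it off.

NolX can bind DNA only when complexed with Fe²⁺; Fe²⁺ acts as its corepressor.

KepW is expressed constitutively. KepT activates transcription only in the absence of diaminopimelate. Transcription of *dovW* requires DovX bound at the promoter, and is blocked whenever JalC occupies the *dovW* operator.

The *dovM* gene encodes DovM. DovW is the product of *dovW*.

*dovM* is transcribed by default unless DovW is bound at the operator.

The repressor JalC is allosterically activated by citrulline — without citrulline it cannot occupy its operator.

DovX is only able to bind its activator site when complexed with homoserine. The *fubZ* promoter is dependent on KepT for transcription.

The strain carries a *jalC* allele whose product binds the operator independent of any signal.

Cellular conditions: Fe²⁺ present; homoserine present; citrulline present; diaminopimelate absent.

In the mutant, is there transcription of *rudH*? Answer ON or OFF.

KepW is produced constitutively and is active.
Fe²⁺ is present, so NolX is active.
Homoserine is present, so DovX is active.
JalC is constitutively active in this strain.
With repressor JalC bound, *dovW* is not transcribed.
So DovW is not produced.
With no repressor bound, *dovM* is transcribed.
So DovM is produced and active.
With repressor NolX bound, *rudH* is not transcribed.

OFF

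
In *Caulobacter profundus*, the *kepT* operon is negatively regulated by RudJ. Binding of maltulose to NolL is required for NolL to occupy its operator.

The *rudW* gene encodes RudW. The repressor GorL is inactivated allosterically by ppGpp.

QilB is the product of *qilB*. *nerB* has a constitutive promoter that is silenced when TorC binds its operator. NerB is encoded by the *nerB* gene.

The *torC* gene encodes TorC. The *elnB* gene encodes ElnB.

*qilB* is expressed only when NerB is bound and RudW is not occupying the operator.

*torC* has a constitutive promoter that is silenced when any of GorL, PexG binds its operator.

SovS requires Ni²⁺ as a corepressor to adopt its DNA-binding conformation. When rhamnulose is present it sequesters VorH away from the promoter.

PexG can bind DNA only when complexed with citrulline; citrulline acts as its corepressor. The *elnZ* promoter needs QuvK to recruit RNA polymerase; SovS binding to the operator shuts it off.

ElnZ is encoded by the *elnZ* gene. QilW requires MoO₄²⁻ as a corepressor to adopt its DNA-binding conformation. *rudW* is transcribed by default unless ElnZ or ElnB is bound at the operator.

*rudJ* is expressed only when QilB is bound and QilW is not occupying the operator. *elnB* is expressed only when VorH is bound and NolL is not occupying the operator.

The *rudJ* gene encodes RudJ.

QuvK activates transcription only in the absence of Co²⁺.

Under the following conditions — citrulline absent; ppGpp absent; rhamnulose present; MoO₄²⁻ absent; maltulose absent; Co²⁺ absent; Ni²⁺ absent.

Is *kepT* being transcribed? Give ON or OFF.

OFF

Ni²⁺ is absent, so SovS is inactive.
Co²⁺ is absent, so QuvK is active.
No repressor is bound and QuvK is active, so *elnZ* is transcribed.
So ElnZ is produced and active.
Maltulose is absent, so NolL is inactive.
Rhamnulose is present, so VorH is inactive.
Required activator VorH is absent, so *elnB* is not transcribed.
So ElnB is not produced.
With repressor ElnZ bound, *rudW* is not transcribed.
So RudW is not produced.
ppGpp is absent, so GorL is active.
Citrulline is absent, so PexG is inactive.
With repressor GorL bound, *torC* is not transcribed.
So TorC is not produced.
With no repressor bound, *nerB* is transcribed.
So NerB is produced and active.
No repressor is bound and NerB is active, so *qilB* is transcribed.
So QilB is produced and active.
MoO₄²⁻ is absent, so QilW is inactive.
No repressor is bound and QilB is active, so *rudJ* is transcribed.
So RudJ is produced and active.
With repressor RudJ bound, *kepT* is not transcribed.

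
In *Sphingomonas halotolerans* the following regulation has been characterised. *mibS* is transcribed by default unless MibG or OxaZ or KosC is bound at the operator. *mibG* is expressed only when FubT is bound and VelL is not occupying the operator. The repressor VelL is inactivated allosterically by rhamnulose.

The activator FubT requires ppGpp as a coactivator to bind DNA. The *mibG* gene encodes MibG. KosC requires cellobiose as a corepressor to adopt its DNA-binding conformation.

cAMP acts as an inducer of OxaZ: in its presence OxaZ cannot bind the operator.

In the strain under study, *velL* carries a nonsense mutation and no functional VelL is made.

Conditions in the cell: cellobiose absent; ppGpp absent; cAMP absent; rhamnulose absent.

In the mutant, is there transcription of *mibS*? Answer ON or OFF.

VelL is non-functional in this strain, so it has no effect.
ppGpp is absent, so FubT is inactive.
Required activator FubT is absent, so *mibG* is not transcribed.
So MibG is not produced.
cAMP is absent, so OxaZ is active.
Cellobiose is absent, so KosC is inactive.
With repressor OxaZ bound, *mibS* is not transcribed.

OFF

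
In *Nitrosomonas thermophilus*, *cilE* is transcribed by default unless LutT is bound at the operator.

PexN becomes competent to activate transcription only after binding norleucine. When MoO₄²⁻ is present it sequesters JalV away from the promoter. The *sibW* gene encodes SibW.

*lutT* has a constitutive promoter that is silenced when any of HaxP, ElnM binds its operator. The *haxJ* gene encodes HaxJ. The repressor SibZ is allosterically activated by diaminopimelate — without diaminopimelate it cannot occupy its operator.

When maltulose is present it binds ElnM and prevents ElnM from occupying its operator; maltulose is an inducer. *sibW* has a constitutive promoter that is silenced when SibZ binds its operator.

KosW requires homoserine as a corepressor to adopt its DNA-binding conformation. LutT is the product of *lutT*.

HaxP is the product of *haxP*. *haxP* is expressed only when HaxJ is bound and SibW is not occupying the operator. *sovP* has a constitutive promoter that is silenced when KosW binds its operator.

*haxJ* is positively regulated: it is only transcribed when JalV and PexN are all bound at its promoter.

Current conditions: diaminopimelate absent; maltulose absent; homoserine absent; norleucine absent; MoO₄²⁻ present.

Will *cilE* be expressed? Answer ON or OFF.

ON

Diaminopimelate is absent, so SibZ is inactive.
With no repressor bound, *sibW* is transcribed.
So SibW is produced and active.
MoO₄²⁻ is present, so JalV is inactive.
Norleucine is absent, so PexN is inactive.
Required activator JalV is absent, so *haxJ* is not transcribed.
So HaxJ is not produced.
With repressor SibW bound, *haxP* is not transcribed.
So HaxP is not produced.
Maltulose is absent, so ElnM is active.
With repressor ElnM bound, *lutT* is not transcribed.
So LutT is not produced.
With no repressor bound, *cilE* is transcribed.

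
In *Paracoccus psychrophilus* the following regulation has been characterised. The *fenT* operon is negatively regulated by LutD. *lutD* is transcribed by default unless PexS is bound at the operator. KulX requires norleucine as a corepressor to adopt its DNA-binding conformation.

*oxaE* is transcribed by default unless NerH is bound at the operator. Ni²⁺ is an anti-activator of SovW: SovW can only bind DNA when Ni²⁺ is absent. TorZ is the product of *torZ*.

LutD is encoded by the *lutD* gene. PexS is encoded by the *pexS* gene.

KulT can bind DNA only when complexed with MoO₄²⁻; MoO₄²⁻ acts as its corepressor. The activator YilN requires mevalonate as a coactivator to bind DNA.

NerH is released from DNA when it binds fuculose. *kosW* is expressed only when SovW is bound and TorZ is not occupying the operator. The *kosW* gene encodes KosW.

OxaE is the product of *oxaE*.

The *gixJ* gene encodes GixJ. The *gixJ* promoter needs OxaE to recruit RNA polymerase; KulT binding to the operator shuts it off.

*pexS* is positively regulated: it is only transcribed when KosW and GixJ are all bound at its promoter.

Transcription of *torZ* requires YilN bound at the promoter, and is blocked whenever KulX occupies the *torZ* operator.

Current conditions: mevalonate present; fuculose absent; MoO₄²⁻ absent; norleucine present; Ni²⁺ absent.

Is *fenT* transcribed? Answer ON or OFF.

Norleucine is present, so KulX is active.
Mevalonate is present, so YilN is active.
With repressor KulX bound, *torZ* is not transcribed.
So TorZ is not produced.
Ni²⁺ is absent, so SovW is active.
No repressor is bound and SovW is active, so *kosW* is transcribed.
So KosW is produced and active.
MoO₄²⁻ is absent, so KulT is inactive.
Fuculose is absent, so NerH is active.
With repressor NerH bound, *oxaE* is not transcribed.
So OxaE is not produced.
Required activator OxaE is absent, so *gixJ* is not transcribed.
So GixJ is not produced.
Required activator GixJ is absent, so *pexS* is not transcribed.
So PexS is not produced.
With no repressor bound, *lutD* is transcribed.
So LutD is produced and active.
With repressor LutD bound, *fenT* is not transcribed.

OFF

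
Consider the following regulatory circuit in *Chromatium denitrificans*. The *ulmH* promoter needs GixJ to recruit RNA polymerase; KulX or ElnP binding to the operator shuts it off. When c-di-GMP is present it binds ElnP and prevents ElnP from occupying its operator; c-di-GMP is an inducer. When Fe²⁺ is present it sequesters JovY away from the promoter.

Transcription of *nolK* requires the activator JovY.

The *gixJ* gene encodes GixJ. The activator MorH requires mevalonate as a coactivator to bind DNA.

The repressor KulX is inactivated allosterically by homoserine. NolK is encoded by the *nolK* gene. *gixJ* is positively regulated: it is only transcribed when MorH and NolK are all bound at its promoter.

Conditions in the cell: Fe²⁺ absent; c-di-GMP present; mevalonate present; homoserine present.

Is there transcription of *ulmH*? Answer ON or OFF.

Homoserine is present, so KulX is inactive.
c-di-GMP is present, so ElnP is inactive.
Mevalonate is present, so MorH is active.
Fe²⁺ is absent, so JovY is active.
No repressor is bound and JovY is active, so *nolK* is transcribed.
So NolK is produced and active.
No repressor is bound and MorH and NolK are active, so *gixJ* is transcribed.
So GixJ is produced and active.
No repressor is bound and GixJ is active, so *ulmH* is transcribed.

ON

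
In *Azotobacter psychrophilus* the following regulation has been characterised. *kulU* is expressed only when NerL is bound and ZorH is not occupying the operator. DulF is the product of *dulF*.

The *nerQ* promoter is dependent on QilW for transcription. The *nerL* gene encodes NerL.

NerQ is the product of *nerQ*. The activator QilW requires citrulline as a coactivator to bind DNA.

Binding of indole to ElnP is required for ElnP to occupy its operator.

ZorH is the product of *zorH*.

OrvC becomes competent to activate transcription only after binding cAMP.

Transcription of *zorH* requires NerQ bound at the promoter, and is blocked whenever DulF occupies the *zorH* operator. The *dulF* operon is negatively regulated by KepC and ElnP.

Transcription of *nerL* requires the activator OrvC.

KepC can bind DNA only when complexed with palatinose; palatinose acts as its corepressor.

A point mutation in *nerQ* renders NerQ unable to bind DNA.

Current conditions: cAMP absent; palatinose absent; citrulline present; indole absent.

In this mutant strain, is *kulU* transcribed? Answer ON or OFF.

OFF

NerQ is non-functional in this strain, so it has no effect.
Palatinose is absent, so KepC is inactive.
Indole is absent, so ElnP is inactive.
With no repressor bound, *dulF* is transcribed.
So DulF is produced and active.
With repressor DulF bound, *zorH* is not transcribed.
So ZorH is not produced.
cAMP is absent, so OrvC is inactive.
Required activator OrvC is absent, so *nerL* is not transcribed.
So NerL is not produced.
Required activator NerL is absent, so *kulU* is not transcribed.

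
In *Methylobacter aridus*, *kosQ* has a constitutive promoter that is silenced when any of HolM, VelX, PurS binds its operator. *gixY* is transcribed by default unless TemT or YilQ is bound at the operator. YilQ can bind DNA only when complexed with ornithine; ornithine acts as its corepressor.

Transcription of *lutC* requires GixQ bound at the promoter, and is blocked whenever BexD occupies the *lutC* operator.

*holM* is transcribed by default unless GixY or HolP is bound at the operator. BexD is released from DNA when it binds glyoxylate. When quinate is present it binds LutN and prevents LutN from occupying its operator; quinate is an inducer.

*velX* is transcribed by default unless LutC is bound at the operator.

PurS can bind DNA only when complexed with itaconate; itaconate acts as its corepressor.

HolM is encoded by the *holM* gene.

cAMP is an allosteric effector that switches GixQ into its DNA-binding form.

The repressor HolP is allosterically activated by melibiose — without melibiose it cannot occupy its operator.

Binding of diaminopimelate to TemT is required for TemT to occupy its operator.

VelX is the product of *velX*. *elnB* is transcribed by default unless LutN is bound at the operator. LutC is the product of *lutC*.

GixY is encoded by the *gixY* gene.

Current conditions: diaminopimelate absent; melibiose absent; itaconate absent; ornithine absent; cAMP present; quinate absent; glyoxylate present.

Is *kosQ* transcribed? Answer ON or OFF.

ON

Diaminopimelate is absent, so TemT is inactive.
Ornithine is absent, so YilQ is inactive.
With no repressor bound, *gixY* is transcribed.
So GixY is produced and active.
Melibiose is absent, so HolP is inactive.
With repressor GixY bound, *holM* is not transcribed.
So HolM is not produced.
Glyoxylate is present, so BexD is inactive.
cAMP is present, so GixQ is active.
No repressor is bound and GixQ is active, so *lutC* is transcribed.
So LutC is produced and active.
With repressor LutC bound, *velX* is not transcribed.
So VelX is not produced.
Itaconate is absent, so PurS is inactive.
With no repressor bound, *kosQ* is transcribed.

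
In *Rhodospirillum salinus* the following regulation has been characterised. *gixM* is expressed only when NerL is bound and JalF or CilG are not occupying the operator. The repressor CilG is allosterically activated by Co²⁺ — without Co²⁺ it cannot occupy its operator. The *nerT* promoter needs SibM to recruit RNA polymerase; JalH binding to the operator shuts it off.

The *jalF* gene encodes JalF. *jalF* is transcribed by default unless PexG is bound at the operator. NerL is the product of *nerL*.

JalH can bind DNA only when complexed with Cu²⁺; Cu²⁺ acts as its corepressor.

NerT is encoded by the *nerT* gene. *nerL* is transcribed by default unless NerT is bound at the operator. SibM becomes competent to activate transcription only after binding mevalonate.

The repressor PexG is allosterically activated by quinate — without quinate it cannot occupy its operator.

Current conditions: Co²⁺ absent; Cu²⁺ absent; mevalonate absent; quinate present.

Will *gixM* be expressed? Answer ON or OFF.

Quinate is present, so PexG is active.
With repressor PexG bound, *jalF* is not transcribed.
So JalF is not produced.
Co²⁺ is absent, so CilG is inactive.
Mevalonate is absent, so SibM is inactive.
Cu²⁺ is absent, so JalH is inactive.
Required activator SibM is absent, so *nerT* is not transcribed.
So NerT is not produced.
With no repressor bound, *nerL* is transcribed.
So NerL is produced and active.
No repressor is bound and NerL is active, so *gixM* is transcribed.

ON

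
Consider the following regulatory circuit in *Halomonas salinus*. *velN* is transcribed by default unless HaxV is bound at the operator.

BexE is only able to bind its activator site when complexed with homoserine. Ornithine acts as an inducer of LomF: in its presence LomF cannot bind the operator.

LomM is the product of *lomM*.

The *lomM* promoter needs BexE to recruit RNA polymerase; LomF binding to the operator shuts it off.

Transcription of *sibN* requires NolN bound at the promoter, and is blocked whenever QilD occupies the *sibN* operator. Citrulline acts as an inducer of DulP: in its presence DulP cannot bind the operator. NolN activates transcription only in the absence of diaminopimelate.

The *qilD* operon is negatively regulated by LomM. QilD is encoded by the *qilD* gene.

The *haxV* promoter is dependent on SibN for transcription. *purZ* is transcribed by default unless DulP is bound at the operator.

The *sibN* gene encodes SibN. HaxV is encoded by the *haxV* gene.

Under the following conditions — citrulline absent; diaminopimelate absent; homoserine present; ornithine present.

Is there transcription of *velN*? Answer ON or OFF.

OFF

Homoserine is present, so BexE is active.
Ornithine is present, so LomF is inactive.
No repressor is bound and BexE is active, so *lomM* is transcribed.
So LomM is produced and active.
With repressor LomM bound, *qilD* is not transcribed.
So QilD is not produced.
Diaminopimelate is absent, so NolN is active.
No repressor is bound and NolN is active, so *sibN* is transcribed.
So SibN is produced and active.
No repressor is bound and SibN is active, so *haxV* is transcribed.
So HaxV is produced and active.
With repressor HaxV bound, *velN* is not transcribed.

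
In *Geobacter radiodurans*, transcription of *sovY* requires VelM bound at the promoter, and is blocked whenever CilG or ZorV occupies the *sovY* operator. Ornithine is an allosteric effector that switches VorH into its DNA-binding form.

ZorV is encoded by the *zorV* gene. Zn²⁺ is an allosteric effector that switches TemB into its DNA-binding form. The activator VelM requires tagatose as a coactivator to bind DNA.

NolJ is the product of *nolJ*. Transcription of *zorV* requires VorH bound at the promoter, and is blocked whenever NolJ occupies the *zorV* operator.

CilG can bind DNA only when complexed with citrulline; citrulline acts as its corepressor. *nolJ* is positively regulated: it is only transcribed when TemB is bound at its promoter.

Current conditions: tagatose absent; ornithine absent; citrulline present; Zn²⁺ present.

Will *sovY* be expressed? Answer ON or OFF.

OFF

Citrulline is present, so CilG is active.
Tagatose is absent, so VelM is inactive.
Zn²⁺ is present, so TemB is active.
No repressor is bound and TemB is active, so *nolJ* is transcribed.
So NolJ is produced and active.
Ornithine is absent, so VorH is inactive.
With repressor NolJ bound, *zorV* is not transcribed.
So ZorV is not produced.
With repressor CilG bound, *sovY* is not transcribed.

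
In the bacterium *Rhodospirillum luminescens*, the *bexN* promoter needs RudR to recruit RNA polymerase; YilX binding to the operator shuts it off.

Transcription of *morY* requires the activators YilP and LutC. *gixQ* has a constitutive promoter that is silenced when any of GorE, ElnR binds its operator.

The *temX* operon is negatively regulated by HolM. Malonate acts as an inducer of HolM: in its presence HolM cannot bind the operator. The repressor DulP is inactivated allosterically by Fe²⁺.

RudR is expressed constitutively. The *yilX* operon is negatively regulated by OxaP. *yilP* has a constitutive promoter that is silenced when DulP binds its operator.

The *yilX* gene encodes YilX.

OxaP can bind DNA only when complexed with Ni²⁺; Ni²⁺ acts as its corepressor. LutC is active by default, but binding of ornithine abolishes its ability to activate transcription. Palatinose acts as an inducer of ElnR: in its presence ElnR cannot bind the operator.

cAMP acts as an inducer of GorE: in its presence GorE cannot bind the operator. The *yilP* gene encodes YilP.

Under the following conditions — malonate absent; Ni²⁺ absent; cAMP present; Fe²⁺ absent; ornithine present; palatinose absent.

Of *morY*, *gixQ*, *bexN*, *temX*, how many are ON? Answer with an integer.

0

Fe²⁺ is absent, so DulP is active.
With repressor DulP bound, *yilP* is not transcribed.
So YilP is not produced.
Ornithine is present, so LutC is inactive.
Required activator YilP is absent, so *morY* is not transcribed.
→ *morY* is OFF.
cAMP is present, so GorE is inactive.
Palatinose is absent, so ElnR is active.
With repressor ElnR bound, *gixQ* is not transcribed.
→ *gixQ* is OFF.
RudR is produced constitutively and is active.
Ni²⁺ is absent, so OxaP is inactive.
With no repressor bound, *yilX* is transcribed.
So YilX is produced and active.
With repressor YilX bound, *bexN* is not transcribed.
→ *bexN* is OFF.
Malonate is absent, so HolM is active.
With repressor HolM bound, *temX* is not transcribed.
→ *temX* is OFF.
0 of the 4 genes are transcribed.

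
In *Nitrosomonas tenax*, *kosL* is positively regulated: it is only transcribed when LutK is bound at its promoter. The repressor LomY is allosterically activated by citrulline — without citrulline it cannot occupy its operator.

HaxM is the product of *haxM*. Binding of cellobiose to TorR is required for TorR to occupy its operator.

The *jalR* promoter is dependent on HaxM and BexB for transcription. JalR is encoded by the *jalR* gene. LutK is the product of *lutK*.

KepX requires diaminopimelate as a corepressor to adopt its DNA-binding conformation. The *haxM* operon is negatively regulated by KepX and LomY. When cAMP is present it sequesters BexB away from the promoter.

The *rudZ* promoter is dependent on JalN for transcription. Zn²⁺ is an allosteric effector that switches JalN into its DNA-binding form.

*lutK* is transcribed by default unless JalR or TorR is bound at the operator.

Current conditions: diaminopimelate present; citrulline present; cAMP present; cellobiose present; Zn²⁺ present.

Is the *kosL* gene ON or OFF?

OFF

Diaminopimelate is present, so KepX is active.
Citrulline is present, so LomY is active.
With repressor KepX bound, *haxM* is not transcribed.
So HaxM is not produced.
cAMP is present, so BexB is inactive.
Required activator HaxM is absent, so *jalR* is not transcribed.
So JalR is not produced.
Cellobiose is present, so TorR is active.
With repressor TorR bound, *lutK* is not transcribed.
So LutK is not produced.
Required activator LutK is absent, so *kosL* is not transcribed.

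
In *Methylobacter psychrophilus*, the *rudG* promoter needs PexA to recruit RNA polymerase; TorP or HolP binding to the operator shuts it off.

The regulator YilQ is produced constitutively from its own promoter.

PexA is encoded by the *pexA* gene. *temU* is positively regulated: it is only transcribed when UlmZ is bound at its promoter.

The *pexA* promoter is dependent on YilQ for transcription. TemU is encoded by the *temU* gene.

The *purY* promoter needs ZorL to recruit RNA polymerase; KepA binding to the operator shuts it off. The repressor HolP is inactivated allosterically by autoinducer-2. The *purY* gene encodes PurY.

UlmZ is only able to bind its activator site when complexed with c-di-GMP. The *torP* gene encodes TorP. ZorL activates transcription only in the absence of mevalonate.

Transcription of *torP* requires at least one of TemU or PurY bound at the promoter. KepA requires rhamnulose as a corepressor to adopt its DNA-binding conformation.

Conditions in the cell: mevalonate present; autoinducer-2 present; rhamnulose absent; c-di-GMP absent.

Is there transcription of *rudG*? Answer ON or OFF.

ON

YilQ is produced constitutively and is active.
No repressor is bound and YilQ is active, so *pexA* is transcribed.
So PexA is produced and active.
c-di-GMP is absent, so UlmZ is inactive.
Required activator UlmZ is absent, so *temU* is not transcribed.
So TemU is not produced.
Rhamnulose is absent, so KepA is inactive.
Mevalonate is present, so ZorL is inactive.
Required activator ZorL is absent, so *purY* is not transcribed.
So PurY is not produced.
No activator is available at the *torP* promoter, so *torP* is not transcribed.
So TorP is not produced.
Autoinducer-2 is present, so HolP is inactive.
No repressor is bound and PexA is active, so *rudG* is transcribed.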